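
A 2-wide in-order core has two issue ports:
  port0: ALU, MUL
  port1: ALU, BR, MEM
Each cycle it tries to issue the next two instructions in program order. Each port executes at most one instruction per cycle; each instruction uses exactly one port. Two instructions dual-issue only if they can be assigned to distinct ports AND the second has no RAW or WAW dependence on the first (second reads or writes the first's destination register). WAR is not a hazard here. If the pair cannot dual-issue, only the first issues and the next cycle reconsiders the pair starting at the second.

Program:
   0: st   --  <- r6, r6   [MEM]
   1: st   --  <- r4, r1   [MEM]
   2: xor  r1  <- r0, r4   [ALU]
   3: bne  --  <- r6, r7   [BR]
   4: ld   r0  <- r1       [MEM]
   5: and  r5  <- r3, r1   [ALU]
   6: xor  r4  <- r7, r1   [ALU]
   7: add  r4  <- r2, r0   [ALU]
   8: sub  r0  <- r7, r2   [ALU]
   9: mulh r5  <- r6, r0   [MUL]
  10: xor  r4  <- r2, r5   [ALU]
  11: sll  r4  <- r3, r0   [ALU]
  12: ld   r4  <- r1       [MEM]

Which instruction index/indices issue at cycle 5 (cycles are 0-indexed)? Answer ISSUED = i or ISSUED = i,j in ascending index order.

ISSUED = 7,8

#0 head=0: st.MEM i0 no-port MEM/MEM
#1 head=1: st.MEM+xor.ALU i1+i2 pair
#2 head=3: bne.BR i3 no-port BR/MEM
#3 head=4: ld.MEM+and.ALU i4+i5 pair
#4 head=6: xor.ALU i6 WAW r4
#5 head=7: add.ALU+sub.ALU i7+i8 pair
#6 head=9: mulh.MUL i9 RAW r5
#7 head=10: xor.ALU i10 WAW r4
#8 head=11: sll.ALU i11 WAW r4
#9 head=12: ld.MEM i12 tail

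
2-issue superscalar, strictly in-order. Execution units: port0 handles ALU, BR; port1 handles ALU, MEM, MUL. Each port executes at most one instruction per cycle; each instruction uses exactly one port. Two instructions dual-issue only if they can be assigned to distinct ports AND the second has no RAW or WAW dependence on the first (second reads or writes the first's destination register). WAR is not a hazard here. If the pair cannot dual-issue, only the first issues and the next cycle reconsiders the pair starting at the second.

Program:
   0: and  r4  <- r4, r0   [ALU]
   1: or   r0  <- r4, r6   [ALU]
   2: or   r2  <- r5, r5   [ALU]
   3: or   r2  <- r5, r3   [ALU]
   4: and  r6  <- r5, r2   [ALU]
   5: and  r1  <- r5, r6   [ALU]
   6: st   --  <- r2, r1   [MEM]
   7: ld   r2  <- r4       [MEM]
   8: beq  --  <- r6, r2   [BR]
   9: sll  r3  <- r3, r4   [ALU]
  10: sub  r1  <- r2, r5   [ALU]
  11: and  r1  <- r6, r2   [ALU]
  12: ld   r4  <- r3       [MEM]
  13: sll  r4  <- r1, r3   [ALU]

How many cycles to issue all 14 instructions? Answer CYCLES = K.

CYCLES = 11

[0] i0  and.ALU  -- RAW r4
[1] i1,i2  or.ALU/or.ALU  -- 2-wide
[2] i3  or.ALU  -- RAW r2
[3] i4  and.ALU  -- RAW r6
[4] i5  and.ALU  -- RAW r1
[5] i6  st.MEM  -- no-port MEM/MEM
[6] i7  ld.MEM  -- RAW r2
[7] i8,i9  beq.BR/sll.ALU  -- 2-wide
[8] i10  sub.ALU  -- WAW r1
[9] i11,i12  and.ALU/ld.MEM  -- 2-wide
[10] i13  sll.ALU  -- tail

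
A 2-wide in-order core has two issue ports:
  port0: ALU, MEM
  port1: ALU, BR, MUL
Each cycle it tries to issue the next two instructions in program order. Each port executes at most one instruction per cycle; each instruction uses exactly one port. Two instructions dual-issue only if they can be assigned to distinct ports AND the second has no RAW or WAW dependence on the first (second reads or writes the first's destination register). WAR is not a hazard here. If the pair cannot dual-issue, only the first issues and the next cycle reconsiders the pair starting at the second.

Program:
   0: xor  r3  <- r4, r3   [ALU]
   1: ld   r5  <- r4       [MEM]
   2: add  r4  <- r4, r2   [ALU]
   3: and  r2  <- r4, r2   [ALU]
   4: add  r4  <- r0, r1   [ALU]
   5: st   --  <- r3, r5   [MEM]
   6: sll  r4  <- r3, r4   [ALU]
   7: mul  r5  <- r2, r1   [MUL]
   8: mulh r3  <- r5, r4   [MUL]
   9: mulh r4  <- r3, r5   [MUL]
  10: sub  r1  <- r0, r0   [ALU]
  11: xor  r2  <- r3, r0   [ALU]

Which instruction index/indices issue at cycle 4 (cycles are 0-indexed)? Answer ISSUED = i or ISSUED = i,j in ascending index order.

ISSUED = 7

0. xor ld @i0/i1  | pair
1. add @i2  | RAW r4
2. and add @i3/i4  | pair
3. st sll @i5/i6  | pair
4. mul @i7  | no-port MUL/MUL
5. mulh @i8  | no-port MUL/MUL
6. mulh sub @i9/i10  | pair
7. xor @i11  | tail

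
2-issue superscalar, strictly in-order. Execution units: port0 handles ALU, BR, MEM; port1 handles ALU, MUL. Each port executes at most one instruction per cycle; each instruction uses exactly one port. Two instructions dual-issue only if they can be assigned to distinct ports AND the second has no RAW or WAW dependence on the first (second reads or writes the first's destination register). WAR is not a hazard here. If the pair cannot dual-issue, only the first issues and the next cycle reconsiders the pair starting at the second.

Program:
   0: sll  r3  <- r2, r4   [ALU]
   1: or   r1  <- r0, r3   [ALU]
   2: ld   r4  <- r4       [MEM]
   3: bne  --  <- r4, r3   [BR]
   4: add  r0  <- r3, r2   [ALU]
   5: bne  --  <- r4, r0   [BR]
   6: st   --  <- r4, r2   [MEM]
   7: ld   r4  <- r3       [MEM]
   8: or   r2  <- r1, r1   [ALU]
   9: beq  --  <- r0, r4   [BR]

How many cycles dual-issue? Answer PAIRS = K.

c0: i0 sll  RAW r3
c1: i1&i2 or;ld  pair
c2: i3&i4 bne;add  pair
c3: i5 bne  no-port BR/MEM
c4: i6 st  no-port MEM/MEM
c5: i7&i8 ld;or  pair
c6: i9 beq  tail

PAIRS = 3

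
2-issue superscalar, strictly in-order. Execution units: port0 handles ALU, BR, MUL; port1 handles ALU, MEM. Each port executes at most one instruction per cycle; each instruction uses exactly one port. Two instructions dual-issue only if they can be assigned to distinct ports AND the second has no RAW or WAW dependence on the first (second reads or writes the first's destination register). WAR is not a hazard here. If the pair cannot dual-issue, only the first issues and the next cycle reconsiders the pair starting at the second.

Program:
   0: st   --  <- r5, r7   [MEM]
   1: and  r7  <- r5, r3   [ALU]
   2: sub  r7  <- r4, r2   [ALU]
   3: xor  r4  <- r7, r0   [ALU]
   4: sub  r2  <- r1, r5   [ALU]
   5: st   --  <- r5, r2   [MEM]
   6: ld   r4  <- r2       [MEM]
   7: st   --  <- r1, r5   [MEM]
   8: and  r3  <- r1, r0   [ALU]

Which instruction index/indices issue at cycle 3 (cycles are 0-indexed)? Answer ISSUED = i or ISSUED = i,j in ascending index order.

[0] i0&i1  st.MEM and.ALU  -- pair
[1] i2  sub.ALU  -- RAW r7
[2] i3&i4  xor.ALU sub.ALU  -- pair
[3] i5  st.MEM  -- no-port MEM/MEM
[4] i6  ld.MEM  -- no-port MEM/MEM
[5] i7&i8  st.MEM and.ALU  -- pair

ISSUED = 5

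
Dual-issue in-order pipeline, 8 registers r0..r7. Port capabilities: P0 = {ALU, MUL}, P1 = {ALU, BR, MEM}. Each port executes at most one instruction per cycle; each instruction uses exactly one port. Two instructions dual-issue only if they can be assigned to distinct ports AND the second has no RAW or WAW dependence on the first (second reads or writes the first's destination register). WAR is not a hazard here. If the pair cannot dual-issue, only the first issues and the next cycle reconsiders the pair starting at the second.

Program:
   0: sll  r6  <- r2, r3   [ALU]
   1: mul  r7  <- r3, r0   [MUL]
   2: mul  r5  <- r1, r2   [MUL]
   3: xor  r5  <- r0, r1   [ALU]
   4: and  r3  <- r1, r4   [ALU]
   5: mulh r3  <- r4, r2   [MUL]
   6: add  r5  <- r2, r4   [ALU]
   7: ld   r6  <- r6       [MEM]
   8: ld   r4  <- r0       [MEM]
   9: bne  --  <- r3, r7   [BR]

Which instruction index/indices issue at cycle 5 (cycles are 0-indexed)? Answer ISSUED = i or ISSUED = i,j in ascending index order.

[0] i0&i1  sll/mul  -- 2-wide
[1] i2  mul  -- WAW r5
[2] i3&i4  xor/and  -- 2-wide
[3] i5&i6  mulh/add  -- 2-wide
[4] i7  ld  -- no-port MEM/MEM
[5] i8  ld  -- no-port MEM/BR
[6] i9  bne  -- tail

ISSUED = 8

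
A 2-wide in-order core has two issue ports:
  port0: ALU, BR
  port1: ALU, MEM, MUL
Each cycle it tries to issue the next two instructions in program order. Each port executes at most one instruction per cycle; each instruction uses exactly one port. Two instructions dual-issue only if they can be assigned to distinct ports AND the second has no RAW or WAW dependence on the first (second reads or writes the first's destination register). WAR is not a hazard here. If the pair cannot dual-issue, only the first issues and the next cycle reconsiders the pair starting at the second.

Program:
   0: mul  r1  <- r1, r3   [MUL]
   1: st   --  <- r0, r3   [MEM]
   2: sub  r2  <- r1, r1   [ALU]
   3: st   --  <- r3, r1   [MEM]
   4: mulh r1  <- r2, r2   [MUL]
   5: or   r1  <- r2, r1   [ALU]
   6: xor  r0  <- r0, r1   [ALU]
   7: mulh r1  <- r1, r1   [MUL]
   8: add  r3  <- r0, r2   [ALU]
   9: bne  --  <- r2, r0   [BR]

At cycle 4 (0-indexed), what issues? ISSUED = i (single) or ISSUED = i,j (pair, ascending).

ISSUED = 5

c0: i0 mul  no-port MUL/MEM
c1: i1&i2 st+sub  pair
c2: i3 st  no-port MEM/MUL
c3: i4 mulh  RAW+WAW r1
c4: i5 or  RAW r1
c5: i6&i7 xor+mulh  pair
c6: i8&i9 add+bne  pair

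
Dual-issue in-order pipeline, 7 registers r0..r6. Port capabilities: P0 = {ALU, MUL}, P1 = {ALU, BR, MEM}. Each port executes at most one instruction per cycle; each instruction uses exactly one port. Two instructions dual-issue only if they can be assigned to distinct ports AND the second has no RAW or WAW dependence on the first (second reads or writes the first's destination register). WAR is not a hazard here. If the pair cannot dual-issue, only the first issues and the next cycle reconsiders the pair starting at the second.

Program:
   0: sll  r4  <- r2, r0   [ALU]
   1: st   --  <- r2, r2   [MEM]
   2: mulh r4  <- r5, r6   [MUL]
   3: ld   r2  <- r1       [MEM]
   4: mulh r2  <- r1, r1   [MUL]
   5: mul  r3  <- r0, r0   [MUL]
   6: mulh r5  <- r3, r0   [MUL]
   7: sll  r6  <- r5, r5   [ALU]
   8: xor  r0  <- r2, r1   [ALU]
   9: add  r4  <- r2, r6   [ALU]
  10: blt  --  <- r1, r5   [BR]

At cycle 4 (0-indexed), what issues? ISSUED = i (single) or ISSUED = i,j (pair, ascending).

t=0 i0/i1:sll.ALU;st.MEM ; dual
t=1 i2/i3:mulh.MUL;ld.MEM ; dual
t=2 i4:mulh.MUL ; no-port MUL/MUL
t=3 i5:mul.MUL ; no-port MUL/MUL
t=4 i6:mulh.MUL ; RAW r5
t=5 i7/i8:sll.ALU;xor.ALU ; dual
t=6 i9/i10:add.ALU;blt.BR ; dual

ISSUED = 6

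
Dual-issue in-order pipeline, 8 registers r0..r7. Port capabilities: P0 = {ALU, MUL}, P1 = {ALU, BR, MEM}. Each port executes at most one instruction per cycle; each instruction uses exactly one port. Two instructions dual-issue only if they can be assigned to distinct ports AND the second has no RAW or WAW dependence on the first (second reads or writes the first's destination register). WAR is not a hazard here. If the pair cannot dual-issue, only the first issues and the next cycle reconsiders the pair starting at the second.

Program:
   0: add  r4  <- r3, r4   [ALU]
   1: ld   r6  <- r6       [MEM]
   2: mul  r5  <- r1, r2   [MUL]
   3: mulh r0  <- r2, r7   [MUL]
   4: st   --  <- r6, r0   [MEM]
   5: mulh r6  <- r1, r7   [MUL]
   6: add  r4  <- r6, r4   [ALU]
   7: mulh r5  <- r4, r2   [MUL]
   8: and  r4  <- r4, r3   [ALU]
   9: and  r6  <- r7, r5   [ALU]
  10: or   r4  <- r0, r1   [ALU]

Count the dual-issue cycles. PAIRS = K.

PAIRS = 4

c0: i0&i1 add.ALU/ld.MEM  pair
c1: i2 mul.MUL  no-port MUL/MUL
c2: i3 mulh.MUL  RAW r0
c3: i4&i5 st.MEM/mulh.MUL  pair
c4: i6 add.ALU  RAW r4
c5: i7&i8 mulh.MUL/and.ALU  pair
c6: i9&i10 and.ALU/or.ALU  pair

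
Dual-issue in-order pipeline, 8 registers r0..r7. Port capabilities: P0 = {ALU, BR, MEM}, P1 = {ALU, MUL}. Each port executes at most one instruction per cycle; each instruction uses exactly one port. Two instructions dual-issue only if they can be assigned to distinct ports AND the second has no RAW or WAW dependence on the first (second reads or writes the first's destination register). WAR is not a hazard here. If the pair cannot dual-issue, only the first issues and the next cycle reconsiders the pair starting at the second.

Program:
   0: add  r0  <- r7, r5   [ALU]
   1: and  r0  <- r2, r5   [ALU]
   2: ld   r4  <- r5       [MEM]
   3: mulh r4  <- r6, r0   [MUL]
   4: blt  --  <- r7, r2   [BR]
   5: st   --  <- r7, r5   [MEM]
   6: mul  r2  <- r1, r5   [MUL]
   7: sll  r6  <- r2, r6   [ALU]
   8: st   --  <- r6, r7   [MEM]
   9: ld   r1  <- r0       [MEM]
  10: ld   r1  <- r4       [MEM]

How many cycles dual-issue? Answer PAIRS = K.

t=0 i0:add.ALU ; WAW r0
t=1 i1,i2:and.ALU;ld.MEM ; dual
t=2 i3,i4:mulh.MUL;blt.BR ; dual
t=3 i5,i6:st.MEM;mul.MUL ; dual
t=4 i7:sll.ALU ; RAW r6
t=5 i8:st.MEM ; no-port MEM/MEM
t=6 i9:ld.MEM ; no-port MEM/MEM
t=7 i10:ld.MEM ; tail

PAIRS = 3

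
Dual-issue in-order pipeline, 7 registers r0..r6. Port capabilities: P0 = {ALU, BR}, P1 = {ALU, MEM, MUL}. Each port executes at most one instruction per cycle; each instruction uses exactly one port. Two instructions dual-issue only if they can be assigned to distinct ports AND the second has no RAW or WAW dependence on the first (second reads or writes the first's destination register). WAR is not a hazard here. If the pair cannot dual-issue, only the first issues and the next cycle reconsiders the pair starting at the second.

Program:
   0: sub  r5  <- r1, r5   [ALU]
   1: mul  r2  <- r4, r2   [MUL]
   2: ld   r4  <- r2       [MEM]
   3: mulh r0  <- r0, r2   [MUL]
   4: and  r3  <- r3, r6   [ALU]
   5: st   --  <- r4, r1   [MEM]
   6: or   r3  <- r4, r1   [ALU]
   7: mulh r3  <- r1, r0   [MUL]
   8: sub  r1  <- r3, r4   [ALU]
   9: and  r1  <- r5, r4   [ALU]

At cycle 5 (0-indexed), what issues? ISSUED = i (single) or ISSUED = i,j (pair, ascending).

t=0 i0&i1:sub;mul ; 2-wide
t=1 i2:ld ; no-port MEM/MUL
t=2 i3&i4:mulh;and ; 2-wide
t=3 i5&i6:st;or ; 2-wide
t=4 i7:mulh ; RAW r3
t=5 i8:sub ; WAW r1
t=6 i9:and ; tail

ISSUED = 8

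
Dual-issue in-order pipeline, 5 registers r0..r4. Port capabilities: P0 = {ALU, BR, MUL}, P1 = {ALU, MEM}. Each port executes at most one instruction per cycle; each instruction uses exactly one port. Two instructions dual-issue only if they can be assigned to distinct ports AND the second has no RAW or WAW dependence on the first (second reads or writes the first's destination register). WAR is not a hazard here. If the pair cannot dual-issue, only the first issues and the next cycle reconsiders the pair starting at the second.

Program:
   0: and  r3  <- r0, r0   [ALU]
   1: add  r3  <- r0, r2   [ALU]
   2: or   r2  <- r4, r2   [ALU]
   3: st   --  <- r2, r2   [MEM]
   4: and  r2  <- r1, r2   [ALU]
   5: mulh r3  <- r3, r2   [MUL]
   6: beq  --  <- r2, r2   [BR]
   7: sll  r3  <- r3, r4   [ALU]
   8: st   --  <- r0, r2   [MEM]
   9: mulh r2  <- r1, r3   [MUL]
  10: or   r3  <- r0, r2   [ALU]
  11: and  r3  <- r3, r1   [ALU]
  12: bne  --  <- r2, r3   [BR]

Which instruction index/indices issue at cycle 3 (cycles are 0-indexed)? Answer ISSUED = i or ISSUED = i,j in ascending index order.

[0] i0  and  -- WAW r3
[1] i1+i2  add;or  -- pair
[2] i3+i4  st;and  -- pair
[3] i5  mulh  -- no-port MUL/BR
[4] i6+i7  beq;sll  -- pair
[5] i8+i9  st;mulh  -- pair
[6] i10  or  -- RAW+WAW r3
[7] i11  and  -- RAW r3
[8] i12  bne  -- tail

ISSUED = 5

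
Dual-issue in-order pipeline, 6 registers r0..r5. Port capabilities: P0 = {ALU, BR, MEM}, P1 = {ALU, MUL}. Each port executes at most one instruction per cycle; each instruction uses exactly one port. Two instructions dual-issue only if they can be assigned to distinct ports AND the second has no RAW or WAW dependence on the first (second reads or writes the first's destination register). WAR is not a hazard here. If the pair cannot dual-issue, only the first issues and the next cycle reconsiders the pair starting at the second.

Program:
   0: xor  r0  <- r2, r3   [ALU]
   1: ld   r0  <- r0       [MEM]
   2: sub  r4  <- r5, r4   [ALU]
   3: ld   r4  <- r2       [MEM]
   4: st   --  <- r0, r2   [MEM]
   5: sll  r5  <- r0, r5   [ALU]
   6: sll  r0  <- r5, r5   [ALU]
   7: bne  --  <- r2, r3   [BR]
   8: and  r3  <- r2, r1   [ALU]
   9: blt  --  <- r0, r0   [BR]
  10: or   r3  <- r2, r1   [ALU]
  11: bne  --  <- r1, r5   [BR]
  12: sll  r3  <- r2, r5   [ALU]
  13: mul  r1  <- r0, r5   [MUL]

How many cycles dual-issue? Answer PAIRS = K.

c0: i0 xor.ALU  RAW+WAW r0
c1: i1+i2 ld.MEM/sub.ALU  pair
c2: i3 ld.MEM  no-port MEM/MEM
c3: i4+i5 st.MEM/sll.ALU  pair
c4: i6+i7 sll.ALU/bne.BR  pair
c5: i8+i9 and.ALU/blt.BR  pair
c6: i10+i11 or.ALU/bne.BR  pair
c7: i12+i13 sll.ALU/mul.MUL  pair

PAIRS = 6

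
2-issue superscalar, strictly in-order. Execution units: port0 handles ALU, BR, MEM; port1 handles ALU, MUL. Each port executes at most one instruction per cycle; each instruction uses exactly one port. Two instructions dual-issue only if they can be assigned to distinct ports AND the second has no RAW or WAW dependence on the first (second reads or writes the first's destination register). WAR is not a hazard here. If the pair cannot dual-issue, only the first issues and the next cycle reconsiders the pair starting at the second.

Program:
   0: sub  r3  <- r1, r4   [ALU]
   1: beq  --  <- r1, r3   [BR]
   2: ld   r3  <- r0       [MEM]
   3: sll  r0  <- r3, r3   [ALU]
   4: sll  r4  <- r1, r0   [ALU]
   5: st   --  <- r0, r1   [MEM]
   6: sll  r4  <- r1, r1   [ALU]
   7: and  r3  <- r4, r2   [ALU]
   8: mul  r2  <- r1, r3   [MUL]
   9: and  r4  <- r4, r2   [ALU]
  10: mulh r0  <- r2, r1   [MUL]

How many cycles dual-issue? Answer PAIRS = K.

PAIRS = 2

0. sub.ALU @i0  | RAW r3
1. beq.BR @i1  | no-port BR/MEM
2. ld.MEM @i2  | RAW r3
3. sll.ALU @i3  | RAW r0
4. sll.ALU;st.MEM @i4/i5  | pair
5. sll.ALU @i6  | RAW r4
6. and.ALU @i7  | RAW r3
7. mul.MUL @i8  | RAW r2
8. and.ALU;mulh.MUL @i9/i10  | pair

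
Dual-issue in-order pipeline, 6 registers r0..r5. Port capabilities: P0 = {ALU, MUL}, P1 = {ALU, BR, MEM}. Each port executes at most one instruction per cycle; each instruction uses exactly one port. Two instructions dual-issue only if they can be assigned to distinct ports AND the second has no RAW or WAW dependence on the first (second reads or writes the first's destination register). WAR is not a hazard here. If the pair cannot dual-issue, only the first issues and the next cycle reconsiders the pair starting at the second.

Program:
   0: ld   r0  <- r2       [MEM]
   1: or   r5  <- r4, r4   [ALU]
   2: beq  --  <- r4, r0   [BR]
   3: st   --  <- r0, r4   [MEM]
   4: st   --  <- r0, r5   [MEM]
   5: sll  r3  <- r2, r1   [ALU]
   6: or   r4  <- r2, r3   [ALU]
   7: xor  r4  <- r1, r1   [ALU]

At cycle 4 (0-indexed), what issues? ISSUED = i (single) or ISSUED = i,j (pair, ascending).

0. ld.MEM/or.ALU @i0,i1  | dual
1. beq.BR @i2  | no-port BR/MEM
2. st.MEM @i3  | no-port MEM/MEM
3. st.MEM/sll.ALU @i4,i5  | dual
4. or.ALU @i6  | WAW r4
5. xor.ALU @i7  | tail

ISSUED = 6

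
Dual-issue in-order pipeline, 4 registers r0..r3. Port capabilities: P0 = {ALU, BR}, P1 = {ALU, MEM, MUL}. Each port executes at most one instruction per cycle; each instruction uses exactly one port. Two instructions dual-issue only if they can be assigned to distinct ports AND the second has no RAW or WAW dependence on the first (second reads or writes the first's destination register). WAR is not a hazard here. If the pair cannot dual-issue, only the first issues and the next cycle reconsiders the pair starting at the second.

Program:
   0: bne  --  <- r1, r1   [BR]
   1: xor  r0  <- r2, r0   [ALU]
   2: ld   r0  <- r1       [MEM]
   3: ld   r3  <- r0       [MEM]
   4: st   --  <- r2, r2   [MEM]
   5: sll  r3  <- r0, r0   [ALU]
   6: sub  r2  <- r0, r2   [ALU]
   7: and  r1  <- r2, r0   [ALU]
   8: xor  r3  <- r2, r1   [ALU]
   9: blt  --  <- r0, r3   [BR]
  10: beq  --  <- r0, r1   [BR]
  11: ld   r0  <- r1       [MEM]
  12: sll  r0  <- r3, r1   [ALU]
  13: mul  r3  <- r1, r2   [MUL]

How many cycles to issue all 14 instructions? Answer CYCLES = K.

t=0 i0,i1:bne.BR/xor.ALU ; dual
t=1 i2:ld.MEM ; no-port MEM/MEM
t=2 i3:ld.MEM ; no-port MEM/MEM
t=3 i4,i5:st.MEM/sll.ALU ; dual
t=4 i6:sub.ALU ; RAW r2
t=5 i7:and.ALU ; RAW r1
t=6 i8:xor.ALU ; RAW r3
t=7 i9:blt.BR ; no-port BR/BR
t=8 i10,i11:beq.BR/ld.MEM ; dual
t=9 i12,i13:sll.ALU/mul.MUL ; dual

CYCLES = 10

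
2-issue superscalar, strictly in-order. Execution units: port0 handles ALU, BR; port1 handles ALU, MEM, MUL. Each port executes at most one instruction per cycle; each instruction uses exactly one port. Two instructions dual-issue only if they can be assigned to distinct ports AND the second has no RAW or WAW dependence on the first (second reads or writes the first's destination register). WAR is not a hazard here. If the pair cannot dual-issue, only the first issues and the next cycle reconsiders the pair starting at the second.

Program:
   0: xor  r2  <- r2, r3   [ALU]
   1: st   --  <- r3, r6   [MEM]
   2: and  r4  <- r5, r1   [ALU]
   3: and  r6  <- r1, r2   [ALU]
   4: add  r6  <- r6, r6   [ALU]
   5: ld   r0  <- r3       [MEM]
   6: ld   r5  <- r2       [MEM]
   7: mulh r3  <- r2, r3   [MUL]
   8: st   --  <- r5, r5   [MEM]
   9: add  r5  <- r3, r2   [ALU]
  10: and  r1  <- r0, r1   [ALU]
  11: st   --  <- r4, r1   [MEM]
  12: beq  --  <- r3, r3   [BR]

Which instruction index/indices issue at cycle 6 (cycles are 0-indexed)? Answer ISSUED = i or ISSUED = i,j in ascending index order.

0. xor/st @i0,i1  | dual
1. and/and @i2,i3  | dual
2. add/ld @i4,i5  | dual
3. ld @i6  | no-port MEM/MUL
4. mulh @i7  | no-port MUL/MEM
5. st/add @i8,i9  | dual
6. and @i10  | RAW r1
7. st/beq @i11,i12  | dual

ISSUED = 10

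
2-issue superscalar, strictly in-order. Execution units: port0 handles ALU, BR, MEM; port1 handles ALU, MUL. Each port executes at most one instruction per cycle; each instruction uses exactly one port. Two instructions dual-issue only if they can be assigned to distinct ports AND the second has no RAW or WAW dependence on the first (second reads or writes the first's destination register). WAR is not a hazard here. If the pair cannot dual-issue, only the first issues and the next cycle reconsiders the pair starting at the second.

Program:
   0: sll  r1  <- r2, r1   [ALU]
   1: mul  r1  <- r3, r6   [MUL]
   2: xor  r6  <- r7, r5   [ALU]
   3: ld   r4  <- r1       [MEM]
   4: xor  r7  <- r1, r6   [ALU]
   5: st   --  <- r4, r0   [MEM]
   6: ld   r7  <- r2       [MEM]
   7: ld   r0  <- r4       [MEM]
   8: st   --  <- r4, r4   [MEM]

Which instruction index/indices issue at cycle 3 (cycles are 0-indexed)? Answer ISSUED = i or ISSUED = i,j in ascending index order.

ISSUED = 5

  cy0 -> i0 (sll.ALU) WAW r1
  cy1 -> i1/i2 (mul.MUL+xor.ALU) dual
  cy2 -> i3/i4 (ld.MEM+xor.ALU) dual
  cy3 -> i5 (st.MEM) no-port MEM/MEM
  cy4 -> i6 (ld.MEM) no-port MEM/MEM
  cy5 -> i7 (ld.MEM) no-port MEM/MEM
  cy6 -> i8 (st.MEM) tail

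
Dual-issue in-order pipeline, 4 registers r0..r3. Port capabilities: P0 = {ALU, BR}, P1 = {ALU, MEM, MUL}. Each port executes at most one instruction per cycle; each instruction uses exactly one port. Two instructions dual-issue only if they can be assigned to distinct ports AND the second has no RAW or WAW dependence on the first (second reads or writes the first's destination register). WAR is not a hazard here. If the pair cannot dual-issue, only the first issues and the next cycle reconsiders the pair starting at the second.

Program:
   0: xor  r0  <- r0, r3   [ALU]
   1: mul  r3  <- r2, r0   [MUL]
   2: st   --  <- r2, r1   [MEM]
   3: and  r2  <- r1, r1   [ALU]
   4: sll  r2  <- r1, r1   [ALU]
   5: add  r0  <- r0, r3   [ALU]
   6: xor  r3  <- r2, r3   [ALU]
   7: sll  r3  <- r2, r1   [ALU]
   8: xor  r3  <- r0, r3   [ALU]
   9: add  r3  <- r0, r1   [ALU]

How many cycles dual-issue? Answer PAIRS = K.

t=0 i0:xor.ALU ; RAW r0
t=1 i1:mul.MUL ; no-port MUL/MEM
t=2 i2/i3:st.MEM and.ALU ; dual
t=3 i4/i5:sll.ALU add.ALU ; dual
t=4 i6:xor.ALU ; WAW r3
t=5 i7:sll.ALU ; RAW+WAW r3
t=6 i8:xor.ALU ; WAW r3
t=7 i9:add.ALU ; tail

PAIRS = 2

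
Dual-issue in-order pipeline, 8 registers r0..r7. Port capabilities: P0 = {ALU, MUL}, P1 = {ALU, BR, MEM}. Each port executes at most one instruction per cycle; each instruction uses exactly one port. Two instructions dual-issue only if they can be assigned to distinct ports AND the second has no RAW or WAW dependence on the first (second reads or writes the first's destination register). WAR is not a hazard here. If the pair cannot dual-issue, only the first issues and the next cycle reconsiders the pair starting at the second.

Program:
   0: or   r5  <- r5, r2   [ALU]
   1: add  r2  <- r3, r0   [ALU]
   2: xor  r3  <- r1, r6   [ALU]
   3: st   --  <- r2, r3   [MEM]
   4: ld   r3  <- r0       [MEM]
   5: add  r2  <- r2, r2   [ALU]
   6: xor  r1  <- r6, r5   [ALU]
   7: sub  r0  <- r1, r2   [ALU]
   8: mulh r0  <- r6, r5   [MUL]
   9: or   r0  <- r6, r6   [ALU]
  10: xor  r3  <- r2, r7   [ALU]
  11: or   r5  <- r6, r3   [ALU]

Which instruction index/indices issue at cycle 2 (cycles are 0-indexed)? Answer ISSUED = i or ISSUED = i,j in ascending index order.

ISSUED = 3

c0: i0/i1 or.ALU;add.ALU  pair
c1: i2 xor.ALU  RAW r3
c2: i3 st.MEM  no-port MEM/MEM
c3: i4/i5 ld.MEM;add.ALU  pair
c4: i6 xor.ALU  RAW r1
c5: i7 sub.ALU  WAW r0
c6: i8 mulh.MUL  WAW r0
c7: i9/i10 or.ALU;xor.ALU  pair
c8: i11 or.ALU  tail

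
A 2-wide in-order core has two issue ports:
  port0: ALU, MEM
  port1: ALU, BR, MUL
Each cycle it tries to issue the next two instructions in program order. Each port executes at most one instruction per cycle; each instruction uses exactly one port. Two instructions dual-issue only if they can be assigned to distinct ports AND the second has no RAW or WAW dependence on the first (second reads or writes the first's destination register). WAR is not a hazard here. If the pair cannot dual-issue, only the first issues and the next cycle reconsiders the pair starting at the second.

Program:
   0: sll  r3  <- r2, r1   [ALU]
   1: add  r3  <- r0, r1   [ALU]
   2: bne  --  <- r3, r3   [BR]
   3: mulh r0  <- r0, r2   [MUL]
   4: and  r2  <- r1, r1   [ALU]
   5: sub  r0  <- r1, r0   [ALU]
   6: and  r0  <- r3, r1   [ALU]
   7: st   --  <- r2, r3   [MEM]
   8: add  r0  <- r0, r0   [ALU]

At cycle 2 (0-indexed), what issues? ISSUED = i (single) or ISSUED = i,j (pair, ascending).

ISSUED = 2

c0: i0 sll  WAW r3
c1: i1 add  RAW r3
c2: i2 bne  no-port BR/MUL
c3: i3/i4 mulh and  pair
c4: i5 sub  WAW r0
c5: i6/i7 and st  pair
c6: i8 add  tail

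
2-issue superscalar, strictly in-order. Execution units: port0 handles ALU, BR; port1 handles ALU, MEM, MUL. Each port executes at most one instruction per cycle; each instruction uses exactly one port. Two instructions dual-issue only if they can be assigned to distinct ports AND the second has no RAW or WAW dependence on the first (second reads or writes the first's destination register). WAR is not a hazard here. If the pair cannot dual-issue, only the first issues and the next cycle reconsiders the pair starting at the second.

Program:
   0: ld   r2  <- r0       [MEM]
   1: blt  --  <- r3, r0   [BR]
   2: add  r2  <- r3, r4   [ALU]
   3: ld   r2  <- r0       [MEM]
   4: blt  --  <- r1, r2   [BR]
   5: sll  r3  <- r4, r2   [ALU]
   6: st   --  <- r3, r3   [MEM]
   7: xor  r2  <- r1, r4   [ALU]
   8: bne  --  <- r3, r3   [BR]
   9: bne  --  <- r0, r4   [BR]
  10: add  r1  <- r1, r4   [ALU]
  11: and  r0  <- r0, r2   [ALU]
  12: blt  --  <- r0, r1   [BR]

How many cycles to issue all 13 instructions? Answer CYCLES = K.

  cy0 -> i0&i1 (ld.MEM;blt.BR) 2-wide
  cy1 -> i2 (add.ALU) WAW r2
  cy2 -> i3 (ld.MEM) RAW r2
  cy3 -> i4&i5 (blt.BR;sll.ALU) 2-wide
  cy4 -> i6&i7 (st.MEM;xor.ALU) 2-wide
  cy5 -> i8 (bne.BR) no-port BR/BR
  cy6 -> i9&i10 (bne.BR;add.ALU) 2-wide
  cy7 -> i11 (and.ALU) RAW r0
  cy8 -> i12 (blt.BR) tail

CYCLES = 9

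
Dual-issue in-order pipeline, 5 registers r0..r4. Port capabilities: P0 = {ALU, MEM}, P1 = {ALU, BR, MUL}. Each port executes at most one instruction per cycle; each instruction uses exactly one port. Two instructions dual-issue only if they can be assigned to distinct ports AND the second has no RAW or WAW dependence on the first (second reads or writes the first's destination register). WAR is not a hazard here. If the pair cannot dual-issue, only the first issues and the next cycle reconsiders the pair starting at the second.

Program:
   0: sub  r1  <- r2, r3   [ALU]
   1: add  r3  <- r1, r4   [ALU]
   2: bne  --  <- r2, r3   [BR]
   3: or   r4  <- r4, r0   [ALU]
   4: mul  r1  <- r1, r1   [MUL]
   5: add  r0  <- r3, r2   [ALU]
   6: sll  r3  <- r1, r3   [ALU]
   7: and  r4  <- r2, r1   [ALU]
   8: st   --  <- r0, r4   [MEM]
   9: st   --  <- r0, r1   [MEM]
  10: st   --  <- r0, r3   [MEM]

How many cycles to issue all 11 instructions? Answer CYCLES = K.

CYCLES = 8

[0] i0  sub.ALU  -- RAW r1
[1] i1  add.ALU  -- RAW r3
[2] i2&i3  bne.BR+or.ALU  -- pair
[3] i4&i5  mul.MUL+add.ALU  -- pair
[4] i6&i7  sll.ALU+and.ALU  -- pair
[5] i8  st.MEM  -- no-port MEM/MEM
[6] i9  st.MEM  -- no-port MEM/MEM
[7] i10  st.MEM  -- tail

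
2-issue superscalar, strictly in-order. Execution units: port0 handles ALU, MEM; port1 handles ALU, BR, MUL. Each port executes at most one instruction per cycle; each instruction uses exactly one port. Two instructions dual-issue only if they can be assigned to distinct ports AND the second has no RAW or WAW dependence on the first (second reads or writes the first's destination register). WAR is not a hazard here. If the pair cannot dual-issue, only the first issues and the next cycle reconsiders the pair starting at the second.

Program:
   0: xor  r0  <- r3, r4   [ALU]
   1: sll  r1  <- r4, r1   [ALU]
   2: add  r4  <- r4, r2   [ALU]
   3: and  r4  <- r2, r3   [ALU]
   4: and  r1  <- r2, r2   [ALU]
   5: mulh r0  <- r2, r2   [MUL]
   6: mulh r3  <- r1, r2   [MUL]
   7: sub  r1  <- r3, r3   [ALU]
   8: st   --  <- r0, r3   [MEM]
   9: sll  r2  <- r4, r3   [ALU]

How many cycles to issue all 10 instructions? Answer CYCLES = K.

CYCLES = 7

  cy0 -> i0,i1 (xor+sll) 2-wide
  cy1 -> i2 (add) WAW r4
  cy2 -> i3,i4 (and+and) 2-wide
  cy3 -> i5 (mulh) no-port MUL/MUL
  cy4 -> i6 (mulh) RAW r3
  cy5 -> i7,i8 (sub+st) 2-wide
  cy6 -> i9 (sll) tail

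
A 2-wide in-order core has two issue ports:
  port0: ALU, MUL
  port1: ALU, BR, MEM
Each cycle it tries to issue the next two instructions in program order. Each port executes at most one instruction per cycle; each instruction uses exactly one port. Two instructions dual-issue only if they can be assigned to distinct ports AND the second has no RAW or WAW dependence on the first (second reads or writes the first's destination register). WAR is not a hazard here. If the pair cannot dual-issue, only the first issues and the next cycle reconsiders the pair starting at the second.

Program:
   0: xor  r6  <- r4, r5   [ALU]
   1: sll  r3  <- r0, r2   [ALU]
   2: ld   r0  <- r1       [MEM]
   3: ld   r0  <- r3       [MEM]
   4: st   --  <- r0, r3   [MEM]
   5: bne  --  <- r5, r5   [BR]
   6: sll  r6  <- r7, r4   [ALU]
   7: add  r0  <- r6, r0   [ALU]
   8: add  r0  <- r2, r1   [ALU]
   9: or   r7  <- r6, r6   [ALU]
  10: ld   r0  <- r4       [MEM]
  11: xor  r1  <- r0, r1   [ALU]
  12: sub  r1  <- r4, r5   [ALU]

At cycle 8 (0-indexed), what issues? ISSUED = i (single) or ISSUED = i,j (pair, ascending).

#0 head=0: xor/sll i0,i1 dual
#1 head=2: ld i2 no-port MEM/MEM
#2 head=3: ld i3 no-port MEM/MEM
#3 head=4: st i4 no-port MEM/BR
#4 head=5: bne/sll i5,i6 dual
#5 head=7: add i7 WAW r0
#6 head=8: add/or i8,i9 dual
#7 head=10: ld i10 RAW r0
#8 head=11: xor i11 WAW r1
#9 head=12: sub i12 tail

ISSUED = 11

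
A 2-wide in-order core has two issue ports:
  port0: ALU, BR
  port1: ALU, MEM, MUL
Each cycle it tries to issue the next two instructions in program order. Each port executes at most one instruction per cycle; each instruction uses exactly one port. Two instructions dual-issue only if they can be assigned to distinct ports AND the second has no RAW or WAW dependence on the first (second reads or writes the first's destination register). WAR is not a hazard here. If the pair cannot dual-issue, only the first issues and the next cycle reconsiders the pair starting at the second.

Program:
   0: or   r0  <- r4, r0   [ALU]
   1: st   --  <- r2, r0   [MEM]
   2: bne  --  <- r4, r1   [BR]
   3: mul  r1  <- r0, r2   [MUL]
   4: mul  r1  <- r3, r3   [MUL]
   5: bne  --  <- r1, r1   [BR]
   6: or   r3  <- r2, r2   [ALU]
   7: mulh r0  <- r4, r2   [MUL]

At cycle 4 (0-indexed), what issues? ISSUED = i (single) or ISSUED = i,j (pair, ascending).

ISSUED = 5,6

[0] i0  or  -- RAW r0
[1] i1/i2  st+bne  -- 2-wide
[2] i3  mul  -- no-port MUL/MUL
[3] i4  mul  -- RAW r1
[4] i5/i6  bne+or  -- 2-wide
[5] i7  mulh  -- tail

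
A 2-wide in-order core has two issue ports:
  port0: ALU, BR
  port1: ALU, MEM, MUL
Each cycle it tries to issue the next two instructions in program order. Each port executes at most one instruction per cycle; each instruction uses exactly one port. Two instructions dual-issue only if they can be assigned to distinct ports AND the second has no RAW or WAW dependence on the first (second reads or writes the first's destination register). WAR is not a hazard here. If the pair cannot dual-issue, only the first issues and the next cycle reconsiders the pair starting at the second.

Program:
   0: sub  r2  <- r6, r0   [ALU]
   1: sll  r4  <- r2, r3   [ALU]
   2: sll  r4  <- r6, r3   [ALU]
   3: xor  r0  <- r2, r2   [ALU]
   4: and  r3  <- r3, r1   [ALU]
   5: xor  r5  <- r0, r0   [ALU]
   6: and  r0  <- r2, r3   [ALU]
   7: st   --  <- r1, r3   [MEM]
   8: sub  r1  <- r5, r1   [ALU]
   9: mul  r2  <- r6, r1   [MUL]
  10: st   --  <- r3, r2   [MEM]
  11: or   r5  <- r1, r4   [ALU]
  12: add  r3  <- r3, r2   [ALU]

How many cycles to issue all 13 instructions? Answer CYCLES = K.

0. sub @i0  | RAW r2
1. sll @i1  | WAW r4
2. sll;xor @i2,i3  | 2-wide
3. and;xor @i4,i5  | 2-wide
4. and;st @i6,i7  | 2-wide
5. sub @i8  | RAW r1
6. mul @i9  | no-port MUL/MEM
7. st;or @i10,i11  | 2-wide
8. add @i12  | tail

CYCLES = 9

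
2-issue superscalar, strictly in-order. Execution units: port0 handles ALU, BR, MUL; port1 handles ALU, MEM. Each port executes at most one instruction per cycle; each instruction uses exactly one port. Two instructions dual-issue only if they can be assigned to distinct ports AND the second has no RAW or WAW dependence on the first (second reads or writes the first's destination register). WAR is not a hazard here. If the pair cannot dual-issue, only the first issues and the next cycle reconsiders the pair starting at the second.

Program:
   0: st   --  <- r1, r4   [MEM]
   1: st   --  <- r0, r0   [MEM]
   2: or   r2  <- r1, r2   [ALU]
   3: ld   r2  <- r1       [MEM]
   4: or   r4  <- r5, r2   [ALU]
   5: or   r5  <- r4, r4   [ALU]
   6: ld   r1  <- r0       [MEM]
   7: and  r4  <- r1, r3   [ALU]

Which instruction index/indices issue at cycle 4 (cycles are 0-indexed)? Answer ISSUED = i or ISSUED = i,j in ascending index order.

ISSUED = 5,6

  cy0 -> i0 (st.MEM) no-port MEM/MEM
  cy1 -> i1&i2 (st.MEM+or.ALU) 2-wide
  cy2 -> i3 (ld.MEM) RAW r2
  cy3 -> i4 (or.ALU) RAW r4
  cy4 -> i5&i6 (or.ALU+ld.MEM) 2-wide
  cy5 -> i7 (and.ALU) tail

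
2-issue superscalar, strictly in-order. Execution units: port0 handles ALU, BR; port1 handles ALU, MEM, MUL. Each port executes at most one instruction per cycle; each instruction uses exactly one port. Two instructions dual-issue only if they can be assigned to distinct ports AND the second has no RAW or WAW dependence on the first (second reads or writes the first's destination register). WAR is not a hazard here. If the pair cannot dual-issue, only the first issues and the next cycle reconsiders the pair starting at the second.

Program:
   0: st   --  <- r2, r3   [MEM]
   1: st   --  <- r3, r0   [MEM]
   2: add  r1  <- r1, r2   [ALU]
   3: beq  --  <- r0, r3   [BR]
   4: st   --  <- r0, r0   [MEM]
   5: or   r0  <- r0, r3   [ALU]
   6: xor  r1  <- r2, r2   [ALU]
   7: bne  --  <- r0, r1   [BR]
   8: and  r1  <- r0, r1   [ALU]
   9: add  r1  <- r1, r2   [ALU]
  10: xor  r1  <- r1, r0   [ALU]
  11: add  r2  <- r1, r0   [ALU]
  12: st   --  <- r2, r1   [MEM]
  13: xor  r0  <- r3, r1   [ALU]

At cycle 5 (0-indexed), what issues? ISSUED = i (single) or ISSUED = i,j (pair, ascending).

0. st.MEM @i0  | no-port MEM/MEM
1. st.MEM/add.ALU @i1/i2  | 2-wide
2. beq.BR/st.MEM @i3/i4  | 2-wide
3. or.ALU/xor.ALU @i5/i6  | 2-wide
4. bne.BR/and.ALU @i7/i8  | 2-wide
5. add.ALU @i9  | RAW+WAW r1
6. xor.ALU @i10  | RAW r1
7. add.ALU @i11  | RAW r2
8. st.MEM/xor.ALU @i12/i13  | 2-wide

ISSUED = 9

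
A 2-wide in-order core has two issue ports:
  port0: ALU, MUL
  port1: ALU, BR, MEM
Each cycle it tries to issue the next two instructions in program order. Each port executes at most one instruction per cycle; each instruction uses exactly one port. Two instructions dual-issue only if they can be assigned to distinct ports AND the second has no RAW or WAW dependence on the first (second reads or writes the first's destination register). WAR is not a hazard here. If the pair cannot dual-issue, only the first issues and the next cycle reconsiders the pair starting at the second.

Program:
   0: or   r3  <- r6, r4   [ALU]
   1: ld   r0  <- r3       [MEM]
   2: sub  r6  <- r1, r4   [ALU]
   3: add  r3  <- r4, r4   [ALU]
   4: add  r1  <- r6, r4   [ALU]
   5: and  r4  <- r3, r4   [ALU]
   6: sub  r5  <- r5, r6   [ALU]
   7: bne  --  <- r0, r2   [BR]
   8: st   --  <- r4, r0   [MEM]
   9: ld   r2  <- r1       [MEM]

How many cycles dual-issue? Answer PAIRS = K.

0. or @i0  | RAW r3
1. ld;sub @i1&i2  | 2-wide
2. add;add @i3&i4  | 2-wide
3. and;sub @i5&i6  | 2-wide
4. bne @i7  | no-port BR/MEM
5. st @i8  | no-port MEM/MEM
6. ld @i9  | tail

PAIRS = 3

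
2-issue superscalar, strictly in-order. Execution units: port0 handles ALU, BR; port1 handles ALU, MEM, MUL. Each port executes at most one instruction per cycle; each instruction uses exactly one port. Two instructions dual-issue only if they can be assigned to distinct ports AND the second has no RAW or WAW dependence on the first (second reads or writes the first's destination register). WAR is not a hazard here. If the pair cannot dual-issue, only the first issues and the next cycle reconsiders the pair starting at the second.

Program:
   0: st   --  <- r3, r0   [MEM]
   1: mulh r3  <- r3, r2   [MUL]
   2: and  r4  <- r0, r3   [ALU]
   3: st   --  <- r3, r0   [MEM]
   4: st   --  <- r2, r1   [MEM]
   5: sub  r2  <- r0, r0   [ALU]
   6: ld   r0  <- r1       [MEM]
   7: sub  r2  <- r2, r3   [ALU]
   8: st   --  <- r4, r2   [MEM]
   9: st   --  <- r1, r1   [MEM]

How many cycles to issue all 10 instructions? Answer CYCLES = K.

CYCLES = 7

[0] i0  st  -- no-port MEM/MUL
[1] i1  mulh  -- RAW r3
[2] i2/i3  and st  -- 2-wide
[3] i4/i5  st sub  -- 2-wide
[4] i6/i7  ld sub  -- 2-wide
[5] i8  st  -- no-port MEM/MEM
[6] i9  st  -- tail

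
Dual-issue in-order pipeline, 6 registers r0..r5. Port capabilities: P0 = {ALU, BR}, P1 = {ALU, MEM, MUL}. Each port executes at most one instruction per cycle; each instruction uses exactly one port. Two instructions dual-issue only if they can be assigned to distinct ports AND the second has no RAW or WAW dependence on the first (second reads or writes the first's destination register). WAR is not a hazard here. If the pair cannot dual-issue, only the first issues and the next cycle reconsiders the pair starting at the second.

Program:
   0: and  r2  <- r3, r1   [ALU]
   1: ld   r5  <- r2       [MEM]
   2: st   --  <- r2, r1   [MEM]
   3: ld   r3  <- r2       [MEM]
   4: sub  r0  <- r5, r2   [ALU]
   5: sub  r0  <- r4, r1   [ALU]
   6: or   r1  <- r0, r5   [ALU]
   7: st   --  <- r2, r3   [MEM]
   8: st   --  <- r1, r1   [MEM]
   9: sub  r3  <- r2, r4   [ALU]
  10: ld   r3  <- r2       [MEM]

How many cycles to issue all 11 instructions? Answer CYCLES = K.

CYCLES = 8

  cy0 -> i0 (and) RAW r2
  cy1 -> i1 (ld) no-port MEM/MEM
  cy2 -> i2 (st) no-port MEM/MEM
  cy3 -> i3,i4 (ld;sub) pair
  cy4 -> i5 (sub) RAW r0
  cy5 -> i6,i7 (or;st) pair
  cy6 -> i8,i9 (st;sub) pair
  cy7 -> i10 (ld) tail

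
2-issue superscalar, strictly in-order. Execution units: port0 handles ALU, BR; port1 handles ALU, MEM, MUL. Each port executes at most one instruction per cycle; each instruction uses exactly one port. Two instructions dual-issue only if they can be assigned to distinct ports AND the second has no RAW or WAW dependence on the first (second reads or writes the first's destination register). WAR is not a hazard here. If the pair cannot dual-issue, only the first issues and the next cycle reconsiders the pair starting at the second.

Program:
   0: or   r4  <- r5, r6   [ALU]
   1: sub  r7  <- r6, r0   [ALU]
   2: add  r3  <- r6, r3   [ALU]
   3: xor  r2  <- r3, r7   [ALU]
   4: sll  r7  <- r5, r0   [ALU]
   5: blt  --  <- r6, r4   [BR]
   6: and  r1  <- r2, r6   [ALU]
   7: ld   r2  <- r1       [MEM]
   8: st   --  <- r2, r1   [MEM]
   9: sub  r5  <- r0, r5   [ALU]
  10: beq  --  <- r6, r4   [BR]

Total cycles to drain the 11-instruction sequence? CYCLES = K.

t=0 i0+i1:or+sub ; 2-wide
t=1 i2:add ; RAW r3
t=2 i3+i4:xor+sll ; 2-wide
t=3 i5+i6:blt+and ; 2-wide
t=4 i7:ld ; no-port MEM/MEM
t=5 i8+i9:st+sub ; 2-wide
t=6 i10:beq ; tail

CYCLES = 7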